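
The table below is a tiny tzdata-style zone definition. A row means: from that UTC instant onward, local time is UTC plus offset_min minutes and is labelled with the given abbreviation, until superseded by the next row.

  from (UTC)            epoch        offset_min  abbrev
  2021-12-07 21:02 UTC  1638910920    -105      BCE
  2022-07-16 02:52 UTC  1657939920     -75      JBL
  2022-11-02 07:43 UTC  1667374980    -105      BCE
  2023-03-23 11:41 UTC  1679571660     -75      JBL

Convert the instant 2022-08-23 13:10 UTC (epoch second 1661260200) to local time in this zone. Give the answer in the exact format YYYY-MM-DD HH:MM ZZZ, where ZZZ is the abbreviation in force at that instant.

2022-08-23 11:55 JBL

Query: 2022-08-23 13:10 UTC
Rule 2/4 (JBL, -01:15): 2022-07-16 02:52 UTC ≤ query < 2022-11-02 07:43 UTC
13·60 + 10 - 75 = 715 min
715 = 0·1440 + 715; 715 = 11·60 + 55 → 11:55, same day
→ 2022-08-23 11:55 JBL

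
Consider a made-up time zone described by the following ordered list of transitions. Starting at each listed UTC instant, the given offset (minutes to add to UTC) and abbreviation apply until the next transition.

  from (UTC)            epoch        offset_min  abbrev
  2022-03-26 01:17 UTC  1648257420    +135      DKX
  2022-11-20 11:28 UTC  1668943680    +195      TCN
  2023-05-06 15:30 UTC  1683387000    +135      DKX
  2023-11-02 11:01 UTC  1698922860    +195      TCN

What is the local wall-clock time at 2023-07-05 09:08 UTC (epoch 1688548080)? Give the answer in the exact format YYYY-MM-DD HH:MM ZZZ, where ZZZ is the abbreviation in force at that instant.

Query: 2023-07-05 09:08 UTC
Rule 3/4 (DKX, +02:15): 2023-05-06 15:30 UTC ≤ query < 2023-11-02 11:01 UTC
9·60 + 8 + 135 = 683 min
683 = 0·1440 + 683; 683 = 11·60 + 23 → 11:23, same day
→ 2023-07-05 11:23 DKX

2023-07-05 11:23 DKX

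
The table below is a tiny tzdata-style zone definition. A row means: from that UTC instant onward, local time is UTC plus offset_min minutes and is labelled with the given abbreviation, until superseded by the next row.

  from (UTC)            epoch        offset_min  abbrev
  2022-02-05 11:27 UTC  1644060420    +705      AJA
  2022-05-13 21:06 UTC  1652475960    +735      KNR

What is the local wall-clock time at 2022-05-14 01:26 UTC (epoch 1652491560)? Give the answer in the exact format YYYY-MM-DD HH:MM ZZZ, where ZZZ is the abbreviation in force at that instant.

Query: 2022-05-14 01:26 UTC
Rule 2/2 (KNR, +12:15): 2022-05-13 21:06 UTC ≤ query < +∞
1·60 + 26 + 735 = 821 min
821 = 0·1440 + 821; 821 = 13·60 + 41 → 13:41, same day
→ 2022-05-14 13:41 KNR

2022-05-14 13:41 KNR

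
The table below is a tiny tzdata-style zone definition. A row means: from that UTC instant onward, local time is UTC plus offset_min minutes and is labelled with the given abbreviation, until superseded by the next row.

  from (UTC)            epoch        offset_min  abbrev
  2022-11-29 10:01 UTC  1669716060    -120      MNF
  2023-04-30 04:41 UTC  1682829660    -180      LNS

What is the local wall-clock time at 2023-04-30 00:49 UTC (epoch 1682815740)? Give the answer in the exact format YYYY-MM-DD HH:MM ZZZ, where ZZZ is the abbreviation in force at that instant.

Query: 2023-04-30 00:49 UTC
Rule 1/2 (MNF, -02:00): 2022-11-29 10:01 UTC ≤ query < 2023-04-30 04:41 UTC
0·60 + 49 - 120 = -71 min
-71 = -1·1440 + 1369; 1369 = 22·60 + 49 → 22:49, 2023-04-30 - 1 day = 2023-04-29
→ 2023-04-29 22:49 MNF

2023-04-29 22:49 MNF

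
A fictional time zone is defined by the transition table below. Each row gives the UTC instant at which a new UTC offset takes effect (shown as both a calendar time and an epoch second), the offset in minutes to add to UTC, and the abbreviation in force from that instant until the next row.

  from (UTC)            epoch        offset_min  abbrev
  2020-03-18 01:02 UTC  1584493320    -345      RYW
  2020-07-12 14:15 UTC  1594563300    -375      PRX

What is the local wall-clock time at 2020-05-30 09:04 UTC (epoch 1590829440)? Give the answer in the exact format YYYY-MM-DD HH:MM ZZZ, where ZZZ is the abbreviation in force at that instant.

2020-05-30 03:19 RYW

Query: 2020-05-30 09:04 UTC
Rule 1/2 (RYW, -05:45): 2020-03-18 01:02 UTC ≤ query < 2020-07-12 14:15 UTC
9·60 + 4 - 345 = 199 min
199 = 0·1440 + 199; 199 = 3·60 + 19 → 03:19, same day
→ 2020-05-30 03:19 RYW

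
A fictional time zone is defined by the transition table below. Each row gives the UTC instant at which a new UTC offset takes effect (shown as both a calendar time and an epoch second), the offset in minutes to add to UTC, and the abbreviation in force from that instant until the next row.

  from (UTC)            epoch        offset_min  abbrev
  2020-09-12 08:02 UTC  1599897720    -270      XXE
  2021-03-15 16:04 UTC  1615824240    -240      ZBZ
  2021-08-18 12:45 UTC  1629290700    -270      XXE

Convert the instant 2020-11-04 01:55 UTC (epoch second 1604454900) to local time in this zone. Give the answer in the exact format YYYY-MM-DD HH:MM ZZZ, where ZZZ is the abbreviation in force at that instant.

Query: 2020-11-04 01:55 UTC
Rule 1/3 (XXE, -04:30): 2020-09-12 08:02 UTC ≤ query < 2021-03-15 16:04 UTC
1·60 + 55 - 270 = -155 min
-155 = -1·1440 + 1285; 1285 = 21·60 + 25 → 21:25, 2020-11-04 - 1 day = 2020-11-03
→ 2020-11-03 21:25 XXE

2020-11-03 21:25 XXE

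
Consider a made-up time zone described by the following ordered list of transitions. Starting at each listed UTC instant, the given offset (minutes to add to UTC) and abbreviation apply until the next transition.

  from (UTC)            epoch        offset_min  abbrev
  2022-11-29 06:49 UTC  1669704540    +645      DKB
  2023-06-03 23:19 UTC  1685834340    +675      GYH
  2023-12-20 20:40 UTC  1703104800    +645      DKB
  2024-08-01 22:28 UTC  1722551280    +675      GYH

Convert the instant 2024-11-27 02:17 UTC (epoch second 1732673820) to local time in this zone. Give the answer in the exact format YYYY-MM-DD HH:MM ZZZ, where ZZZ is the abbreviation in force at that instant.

2024-11-27 13:32 GYH

Query: 2024-11-27 02:17 UTC
Rule 4/4 (GYH, +11:15): 2024-08-01 22:28 UTC ≤ query < +∞
2·60 + 17 + 675 = 812 min
812 = 0·1440 + 812; 812 = 13·60 + 32 → 13:32, same day
→ 2024-11-27 13:32 GYH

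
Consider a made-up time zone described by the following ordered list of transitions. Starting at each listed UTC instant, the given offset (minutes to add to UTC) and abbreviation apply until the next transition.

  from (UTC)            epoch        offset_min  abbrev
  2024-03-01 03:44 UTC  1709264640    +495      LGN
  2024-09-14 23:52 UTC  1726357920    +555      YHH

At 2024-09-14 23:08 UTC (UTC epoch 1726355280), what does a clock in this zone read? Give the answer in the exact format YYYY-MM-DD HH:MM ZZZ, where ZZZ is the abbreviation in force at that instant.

2024-09-15 07:23 LGN

Query: 2024-09-14 23:08 UTC
Rule 1/2 (LGN, +08:15): 2024-03-01 03:44 UTC ≤ query < 2024-09-14 23:52 UTC
23·60 + 8 + 495 = 1883 min
1883 = 1·1440 + 443; 443 = 7·60 + 23 → 07:23, 2024-09-14 + 1 day = 2024-09-15
→ 2024-09-15 07:23 LGN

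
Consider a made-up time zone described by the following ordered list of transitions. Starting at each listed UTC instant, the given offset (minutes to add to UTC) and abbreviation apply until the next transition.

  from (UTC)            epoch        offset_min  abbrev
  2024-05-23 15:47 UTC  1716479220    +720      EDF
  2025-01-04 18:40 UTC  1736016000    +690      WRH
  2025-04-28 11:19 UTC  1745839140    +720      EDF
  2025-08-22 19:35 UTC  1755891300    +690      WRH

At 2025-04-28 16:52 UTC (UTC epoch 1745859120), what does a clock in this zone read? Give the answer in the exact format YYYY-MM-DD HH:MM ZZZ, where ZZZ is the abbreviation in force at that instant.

Query: 2025-04-28 16:52 UTC
Rule 3/4 (EDF, +12:00): 2025-04-28 11:19 UTC ≤ query < 2025-08-22 19:35 UTC
16·60 + 52 + 720 = 1732 min
1732 = 1·1440 + 292; 292 = 4·60 + 52 → 04:52, 2025-04-28 + 1 day = 2025-04-29
→ 2025-04-29 04:52 EDF

2025-04-29 04:52 EDF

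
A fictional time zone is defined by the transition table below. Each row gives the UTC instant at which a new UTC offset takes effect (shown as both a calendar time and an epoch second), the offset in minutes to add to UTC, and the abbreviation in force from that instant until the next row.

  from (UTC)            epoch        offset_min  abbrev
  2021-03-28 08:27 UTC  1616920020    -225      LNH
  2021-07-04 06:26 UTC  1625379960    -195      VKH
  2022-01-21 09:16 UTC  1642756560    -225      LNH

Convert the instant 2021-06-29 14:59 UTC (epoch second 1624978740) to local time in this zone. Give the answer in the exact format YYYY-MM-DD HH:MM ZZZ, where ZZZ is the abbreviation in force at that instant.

2021-06-29 11:14 LNH

Query: 2021-06-29 14:59 UTC
Rule 1/3 (LNH, -03:45): 2021-03-28 08:27 UTC ≤ query < 2021-07-04 06:26 UTC
14·60 + 59 - 225 = 674 min
674 = 0·1440 + 674; 674 = 11·60 + 14 → 11:14, same day
→ 2021-06-29 11:14 LNH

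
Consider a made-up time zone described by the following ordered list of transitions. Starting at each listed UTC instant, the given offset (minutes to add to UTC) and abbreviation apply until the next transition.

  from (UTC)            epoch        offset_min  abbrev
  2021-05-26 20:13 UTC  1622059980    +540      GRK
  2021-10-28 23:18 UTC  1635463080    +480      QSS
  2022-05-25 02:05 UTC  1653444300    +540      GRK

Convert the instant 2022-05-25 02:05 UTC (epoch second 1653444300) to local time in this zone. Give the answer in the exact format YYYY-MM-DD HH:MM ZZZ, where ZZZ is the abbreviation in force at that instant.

2022-05-25 11:05 GRK

Query: 2022-05-25 02:05 UTC
Rule 3/3 (GRK, +09:00): 2022-05-25 02:05 UTC ≤ query < +∞
2·60 + 5 + 540 = 665 min
665 = 0·1440 + 665; 665 = 11·60 + 5 → 11:05, same day
→ 2022-05-25 11:05 GRK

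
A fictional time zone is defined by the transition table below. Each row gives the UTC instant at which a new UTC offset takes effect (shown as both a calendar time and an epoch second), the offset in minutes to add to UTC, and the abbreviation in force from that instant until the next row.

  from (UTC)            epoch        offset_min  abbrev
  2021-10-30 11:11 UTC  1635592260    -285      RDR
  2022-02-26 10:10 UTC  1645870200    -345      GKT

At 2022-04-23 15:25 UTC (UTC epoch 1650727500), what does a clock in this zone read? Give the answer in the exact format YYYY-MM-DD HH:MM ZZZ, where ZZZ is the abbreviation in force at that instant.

2022-04-23 09:40 GKT

Query: 2022-04-23 15:25 UTC
Rule 2/2 (GKT, -05:45): 2022-02-26 10:10 UTC ≤ query < +∞
15·60 + 25 - 345 = 580 min
580 = 0·1440 + 580; 580 = 9·60 + 40 → 09:40, same day
→ 2022-04-23 09:40 GKT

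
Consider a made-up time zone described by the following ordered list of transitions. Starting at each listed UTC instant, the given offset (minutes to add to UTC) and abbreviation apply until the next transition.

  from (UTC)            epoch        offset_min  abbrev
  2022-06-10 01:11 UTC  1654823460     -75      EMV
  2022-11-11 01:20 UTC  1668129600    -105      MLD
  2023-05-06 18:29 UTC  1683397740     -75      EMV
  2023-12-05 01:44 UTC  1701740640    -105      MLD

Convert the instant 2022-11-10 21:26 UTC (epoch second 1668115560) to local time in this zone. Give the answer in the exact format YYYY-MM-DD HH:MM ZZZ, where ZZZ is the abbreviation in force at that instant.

2022-11-10 20:11 EMV

Query: 2022-11-10 21:26 UTC
Rule 1/4 (EMV, -01:15): 2022-06-10 01:11 UTC ≤ query < 2022-11-11 01:20 UTC
21·60 + 26 - 75 = 1211 min
1211 = 0·1440 + 1211; 1211 = 20·60 + 11 → 20:11, same day
→ 2022-11-10 20:11 EMV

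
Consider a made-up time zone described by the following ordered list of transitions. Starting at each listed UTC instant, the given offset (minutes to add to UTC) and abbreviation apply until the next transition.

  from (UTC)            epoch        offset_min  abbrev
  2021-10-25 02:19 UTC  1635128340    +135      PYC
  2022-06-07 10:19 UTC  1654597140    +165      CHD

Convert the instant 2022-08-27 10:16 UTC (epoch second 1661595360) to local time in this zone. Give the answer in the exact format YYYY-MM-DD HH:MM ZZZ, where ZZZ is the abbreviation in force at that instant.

2022-08-27 13:01 CHD

Query: 2022-08-27 10:16 UTC
Rule 2/2 (CHD, +02:45): 2022-06-07 10:19 UTC ≤ query < +∞
10·60 + 16 + 165 = 781 min
781 = 0·1440 + 781; 781 = 13·60 + 1 → 13:01, same day
→ 2022-08-27 13:01 CHD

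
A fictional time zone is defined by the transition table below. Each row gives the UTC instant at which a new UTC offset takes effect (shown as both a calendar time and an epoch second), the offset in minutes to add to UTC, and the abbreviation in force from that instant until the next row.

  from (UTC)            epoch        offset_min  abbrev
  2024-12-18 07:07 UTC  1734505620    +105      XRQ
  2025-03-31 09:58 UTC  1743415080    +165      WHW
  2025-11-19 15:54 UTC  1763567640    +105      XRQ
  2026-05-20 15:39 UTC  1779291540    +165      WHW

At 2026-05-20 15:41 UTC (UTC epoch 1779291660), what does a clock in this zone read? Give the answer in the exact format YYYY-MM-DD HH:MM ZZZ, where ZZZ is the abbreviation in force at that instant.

2026-05-20 18:26 WHW

Query: 2026-05-20 15:41 UTC
Rule 4/4 (WHW, +02:45): 2026-05-20 15:39 UTC ≤ query < +∞
15·60 + 41 + 165 = 1106 min
1106 = 0·1440 + 1106; 1106 = 18·60 + 26 → 18:26, same day
→ 2026-05-20 18:26 WHW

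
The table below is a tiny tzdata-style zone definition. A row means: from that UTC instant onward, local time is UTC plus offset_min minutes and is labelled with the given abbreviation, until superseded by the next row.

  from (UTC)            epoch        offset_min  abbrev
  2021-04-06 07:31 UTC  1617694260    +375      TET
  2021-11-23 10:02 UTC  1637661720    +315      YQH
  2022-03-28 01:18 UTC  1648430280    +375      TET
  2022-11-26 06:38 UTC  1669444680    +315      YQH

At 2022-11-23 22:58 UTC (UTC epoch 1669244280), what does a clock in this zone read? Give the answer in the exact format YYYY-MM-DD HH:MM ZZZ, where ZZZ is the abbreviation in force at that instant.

Query: 2022-11-23 22:58 UTC
Rule 3/4 (TET, +06:15): 2022-03-28 01:18 UTC ≤ query < 2022-11-26 06:38 UTC
22·60 + 58 + 375 = 1753 min
1753 = 1·1440 + 313; 313 = 5·60 + 13 → 05:13, 2022-11-23 + 1 day = 2022-11-24
→ 2022-11-24 05:13 TET

2022-11-24 05:13 TET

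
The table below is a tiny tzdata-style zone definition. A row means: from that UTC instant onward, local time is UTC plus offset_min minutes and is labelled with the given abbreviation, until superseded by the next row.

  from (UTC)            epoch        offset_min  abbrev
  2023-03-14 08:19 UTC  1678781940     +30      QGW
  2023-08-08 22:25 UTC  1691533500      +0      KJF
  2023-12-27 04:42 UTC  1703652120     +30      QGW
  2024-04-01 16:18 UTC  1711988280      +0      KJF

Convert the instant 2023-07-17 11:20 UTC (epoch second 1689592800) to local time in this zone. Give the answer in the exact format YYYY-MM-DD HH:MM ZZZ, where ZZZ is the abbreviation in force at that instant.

Query: 2023-07-17 11:20 UTC
Rule 1/4 (QGW, +00:30): 2023-03-14 08:19 UTC ≤ query < 2023-08-08 22:25 UTC
11·60 + 20 + 30 = 710 min
710 = 0·1440 + 710; 710 = 11·60 + 50 → 11:50, same day
→ 2023-07-17 11:50 QGW

2023-07-17 11:50 QGW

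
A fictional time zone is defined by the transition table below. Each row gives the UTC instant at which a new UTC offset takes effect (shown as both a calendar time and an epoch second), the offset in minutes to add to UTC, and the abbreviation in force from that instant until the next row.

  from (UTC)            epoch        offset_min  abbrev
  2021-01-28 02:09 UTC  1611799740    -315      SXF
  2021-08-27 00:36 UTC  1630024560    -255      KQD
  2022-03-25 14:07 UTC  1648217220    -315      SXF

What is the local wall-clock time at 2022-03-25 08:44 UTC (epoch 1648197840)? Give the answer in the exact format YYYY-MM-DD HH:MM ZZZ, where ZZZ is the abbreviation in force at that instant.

Query: 2022-03-25 08:44 UTC
Rule 2/3 (KQD, -04:15): 2021-08-27 00:36 UTC ≤ query < 2022-03-25 14:07 UTC
8·60 + 44 - 255 = 269 min
269 = 0·1440 + 269; 269 = 4·60 + 29 → 04:29, same day
→ 2022-03-25 04:29 KQD

2022-03-25 04:29 KQD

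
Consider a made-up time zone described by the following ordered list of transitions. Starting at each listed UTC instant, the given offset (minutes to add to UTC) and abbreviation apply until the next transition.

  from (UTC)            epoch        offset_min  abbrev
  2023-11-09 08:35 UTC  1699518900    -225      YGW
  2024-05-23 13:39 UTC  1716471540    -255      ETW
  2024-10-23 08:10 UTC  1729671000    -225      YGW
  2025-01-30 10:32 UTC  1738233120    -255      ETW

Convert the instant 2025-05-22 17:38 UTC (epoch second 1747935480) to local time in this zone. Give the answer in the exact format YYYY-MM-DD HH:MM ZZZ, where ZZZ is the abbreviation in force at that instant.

2025-05-22 13:23 ETW

Query: 2025-05-22 17:38 UTC
Rule 4/4 (ETW, -04:15): 2025-01-30 10:32 UTC ≤ query < +∞
17·60 + 38 - 255 = 803 min
803 = 0·1440 + 803; 803 = 13·60 + 23 → 13:23, same day
→ 2025-05-22 13:23 ETW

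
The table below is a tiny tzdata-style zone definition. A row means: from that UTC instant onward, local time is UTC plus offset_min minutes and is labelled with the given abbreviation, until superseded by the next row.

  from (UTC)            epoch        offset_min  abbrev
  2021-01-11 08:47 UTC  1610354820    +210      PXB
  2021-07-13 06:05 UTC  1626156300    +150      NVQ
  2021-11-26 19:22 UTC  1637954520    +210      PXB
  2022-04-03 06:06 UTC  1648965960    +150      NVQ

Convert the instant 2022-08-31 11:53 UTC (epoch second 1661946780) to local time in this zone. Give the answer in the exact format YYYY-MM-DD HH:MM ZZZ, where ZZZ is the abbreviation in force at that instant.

Query: 2022-08-31 11:53 UTC
Rule 4/4 (NVQ, +02:30): 2022-04-03 06:06 UTC ≤ query < +∞
11·60 + 53 + 150 = 863 min
863 = 0·1440 + 863; 863 = 14·60 + 23 → 14:23, same day
→ 2022-08-31 14:23 NVQ

2022-08-31 14:23 NVQ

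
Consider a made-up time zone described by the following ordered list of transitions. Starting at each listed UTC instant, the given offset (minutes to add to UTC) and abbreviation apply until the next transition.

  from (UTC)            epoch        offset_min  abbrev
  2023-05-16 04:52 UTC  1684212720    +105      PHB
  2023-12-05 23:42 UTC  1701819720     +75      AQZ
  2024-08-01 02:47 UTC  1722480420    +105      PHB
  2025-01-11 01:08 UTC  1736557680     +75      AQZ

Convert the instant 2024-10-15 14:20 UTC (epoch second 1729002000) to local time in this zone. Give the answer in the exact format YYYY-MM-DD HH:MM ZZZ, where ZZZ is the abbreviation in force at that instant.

2024-10-15 16:05 PHB

Query: 2024-10-15 14:20 UTC
Rule 3/4 (PHB, +01:45): 2024-08-01 02:47 UTC ≤ query < 2025-01-11 01:08 UTC
14·60 + 20 + 105 = 965 min
965 = 0·1440 + 965; 965 = 16·60 + 5 → 16:05, same day
→ 2024-10-15 16:05 PHB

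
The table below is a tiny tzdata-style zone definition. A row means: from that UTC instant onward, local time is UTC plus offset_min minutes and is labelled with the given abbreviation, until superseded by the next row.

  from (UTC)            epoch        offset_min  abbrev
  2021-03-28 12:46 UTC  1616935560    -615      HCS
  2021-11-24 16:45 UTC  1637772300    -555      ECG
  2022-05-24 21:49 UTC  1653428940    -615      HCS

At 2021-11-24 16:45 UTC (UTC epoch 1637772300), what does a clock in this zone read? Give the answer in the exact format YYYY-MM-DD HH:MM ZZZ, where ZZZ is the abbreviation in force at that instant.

Query: 2021-11-24 16:45 UTC
Rule 2/3 (ECG, -09:15): 2021-11-24 16:45 UTC ≤ query < 2022-05-24 21:49 UTC
16·60 + 45 - 555 = 450 min
450 = 0·1440 + 450; 450 = 7·60 + 30 → 07:30, same day
→ 2021-11-24 07:30 ECG

2021-11-24 07:30 ECG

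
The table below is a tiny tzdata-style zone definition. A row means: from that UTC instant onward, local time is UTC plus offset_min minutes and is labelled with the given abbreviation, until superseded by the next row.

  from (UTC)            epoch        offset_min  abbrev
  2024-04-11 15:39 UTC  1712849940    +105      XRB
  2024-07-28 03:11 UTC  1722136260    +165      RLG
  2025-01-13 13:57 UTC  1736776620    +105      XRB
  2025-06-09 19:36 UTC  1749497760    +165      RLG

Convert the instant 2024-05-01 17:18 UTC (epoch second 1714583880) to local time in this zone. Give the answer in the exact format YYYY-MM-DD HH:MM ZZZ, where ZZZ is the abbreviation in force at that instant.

Query: 2024-05-01 17:18 UTC
Rule 1/4 (XRB, +01:45): 2024-04-11 15:39 UTC ≤ query < 2024-07-28 03:11 UTC
17·60 + 18 + 105 = 1143 min
1143 = 0·1440 + 1143; 1143 = 19·60 + 3 → 19:03, same day
→ 2024-05-01 19:03 XRB

2024-05-01 19:03 XRB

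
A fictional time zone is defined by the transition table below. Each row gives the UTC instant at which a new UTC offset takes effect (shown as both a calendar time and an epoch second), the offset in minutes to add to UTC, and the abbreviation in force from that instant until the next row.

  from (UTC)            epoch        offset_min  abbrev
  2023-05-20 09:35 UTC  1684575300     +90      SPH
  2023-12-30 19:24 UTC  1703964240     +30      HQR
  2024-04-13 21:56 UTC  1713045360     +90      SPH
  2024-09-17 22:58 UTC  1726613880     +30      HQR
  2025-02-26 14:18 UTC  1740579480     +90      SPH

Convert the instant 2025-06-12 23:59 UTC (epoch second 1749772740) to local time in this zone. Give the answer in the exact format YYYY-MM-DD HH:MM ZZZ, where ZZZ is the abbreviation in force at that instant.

Query: 2025-06-12 23:59 UTC
Rule 5/5 (SPH, +01:30): 2025-02-26 14:18 UTC ≤ query < +∞
23·60 + 59 + 90 = 1529 min
1529 = 1·1440 + 89; 89 = 1·60 + 29 → 01:29, 2025-06-12 + 1 day = 2025-06-13
→ 2025-06-13 01:29 SPH

2025-06-13 01:29 SPH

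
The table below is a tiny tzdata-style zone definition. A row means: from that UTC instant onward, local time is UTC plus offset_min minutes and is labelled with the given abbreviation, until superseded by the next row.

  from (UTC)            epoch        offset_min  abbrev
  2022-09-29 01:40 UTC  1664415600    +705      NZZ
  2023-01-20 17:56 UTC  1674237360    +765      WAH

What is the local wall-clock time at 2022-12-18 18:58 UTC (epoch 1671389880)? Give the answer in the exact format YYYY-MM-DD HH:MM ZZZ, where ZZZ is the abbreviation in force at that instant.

2022-12-19 06:43 NZZ

Query: 2022-12-18 18:58 UTC
Rule 1/2 (NZZ, +11:45): 2022-09-29 01:40 UTC ≤ query < 2023-01-20 17:56 UTC
18·60 + 58 + 705 = 1843 min
1843 = 1·1440 + 403; 403 = 6·60 + 43 → 06:43, 2022-12-18 + 1 day = 2022-12-19
→ 2022-12-19 06:43 NZZ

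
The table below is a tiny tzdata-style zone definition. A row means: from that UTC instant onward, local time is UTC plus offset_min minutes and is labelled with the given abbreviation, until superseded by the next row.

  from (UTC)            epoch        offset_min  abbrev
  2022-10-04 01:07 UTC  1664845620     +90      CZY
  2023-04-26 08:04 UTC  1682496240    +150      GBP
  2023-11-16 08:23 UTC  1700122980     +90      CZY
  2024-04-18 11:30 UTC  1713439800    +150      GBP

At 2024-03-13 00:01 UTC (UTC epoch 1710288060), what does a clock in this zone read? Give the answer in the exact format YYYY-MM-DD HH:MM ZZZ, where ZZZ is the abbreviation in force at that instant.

2024-03-13 01:31 CZY

Query: 2024-03-13 00:01 UTC
Rule 3/4 (CZY, +01:30): 2023-11-16 08:23 UTC ≤ query < 2024-04-18 11:30 UTC
0·60 + 1 + 90 = 91 min
91 = 0·1440 + 91; 91 = 1·60 + 31 → 01:31, same day
→ 2024-03-13 01:31 CZY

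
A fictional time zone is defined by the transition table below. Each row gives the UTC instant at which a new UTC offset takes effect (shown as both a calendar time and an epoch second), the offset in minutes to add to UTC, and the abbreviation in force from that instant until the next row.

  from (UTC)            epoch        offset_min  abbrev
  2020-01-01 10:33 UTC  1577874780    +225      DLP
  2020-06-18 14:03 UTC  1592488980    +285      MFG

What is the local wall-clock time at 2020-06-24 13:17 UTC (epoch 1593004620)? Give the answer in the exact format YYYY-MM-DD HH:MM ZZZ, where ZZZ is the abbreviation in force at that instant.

2020-06-24 18:02 MFG

Query: 2020-06-24 13:17 UTC
Rule 2/2 (MFG, +04:45): 2020-06-18 14:03 UTC ≤ query < +∞
13·60 + 17 + 285 = 1082 min
1082 = 0·1440 + 1082; 1082 = 18·60 + 2 → 18:02, same day
→ 2020-06-24 18:02 MFG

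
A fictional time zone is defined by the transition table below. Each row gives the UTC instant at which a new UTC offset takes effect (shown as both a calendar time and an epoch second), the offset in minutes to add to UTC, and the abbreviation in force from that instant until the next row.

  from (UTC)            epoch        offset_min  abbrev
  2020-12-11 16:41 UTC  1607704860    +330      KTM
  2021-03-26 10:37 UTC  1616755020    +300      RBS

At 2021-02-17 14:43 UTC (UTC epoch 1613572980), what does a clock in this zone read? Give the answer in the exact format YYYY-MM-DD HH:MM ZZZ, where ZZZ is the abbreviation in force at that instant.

Query: 2021-02-17 14:43 UTC
Rule 1/2 (KTM, +05:30): 2020-12-11 16:41 UTC ≤ query < 2021-03-26 10:37 UTC
14·60 + 43 + 330 = 1213 min
1213 = 0·1440 + 1213; 1213 = 20·60 + 13 → 20:13, same day
→ 2021-02-17 20:13 KTM

2021-02-17 20:13 KTM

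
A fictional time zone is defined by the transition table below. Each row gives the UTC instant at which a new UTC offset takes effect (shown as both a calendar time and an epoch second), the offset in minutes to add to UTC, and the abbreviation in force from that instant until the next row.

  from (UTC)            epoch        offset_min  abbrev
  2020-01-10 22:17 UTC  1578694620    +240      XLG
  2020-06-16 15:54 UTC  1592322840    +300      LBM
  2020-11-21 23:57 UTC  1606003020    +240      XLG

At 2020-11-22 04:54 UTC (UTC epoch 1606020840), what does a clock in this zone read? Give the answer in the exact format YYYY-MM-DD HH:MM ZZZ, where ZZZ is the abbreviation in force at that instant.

Query: 2020-11-22 04:54 UTC
Rule 3/3 (XLG, +04:00): 2020-11-21 23:57 UTC ≤ query < +∞
4·60 + 54 + 240 = 534 min
534 = 0·1440 + 534; 534 = 8·60 + 54 → 08:54, same day
→ 2020-11-22 08:54 XLG

2020-11-22 08:54 XLG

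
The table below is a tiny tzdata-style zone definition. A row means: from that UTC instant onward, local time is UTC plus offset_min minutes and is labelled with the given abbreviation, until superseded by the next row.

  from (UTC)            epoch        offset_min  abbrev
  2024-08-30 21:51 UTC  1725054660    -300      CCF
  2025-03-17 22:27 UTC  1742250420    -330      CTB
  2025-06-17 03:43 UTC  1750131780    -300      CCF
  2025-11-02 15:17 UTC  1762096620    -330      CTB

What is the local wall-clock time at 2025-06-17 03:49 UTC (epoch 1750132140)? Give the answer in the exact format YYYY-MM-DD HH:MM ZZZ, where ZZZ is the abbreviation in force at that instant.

2025-06-16 22:49 CCF

Query: 2025-06-17 03:49 UTC
Rule 3/4 (CCF, -05:00): 2025-06-17 03:43 UTC ≤ query < 2025-11-02 15:17 UTC
3·60 + 49 - 300 = -71 min
-71 = -1·1440 + 1369; 1369 = 22·60 + 49 → 22:49, 2025-06-17 - 1 day = 2025-06-16
→ 2025-06-16 22:49 CCF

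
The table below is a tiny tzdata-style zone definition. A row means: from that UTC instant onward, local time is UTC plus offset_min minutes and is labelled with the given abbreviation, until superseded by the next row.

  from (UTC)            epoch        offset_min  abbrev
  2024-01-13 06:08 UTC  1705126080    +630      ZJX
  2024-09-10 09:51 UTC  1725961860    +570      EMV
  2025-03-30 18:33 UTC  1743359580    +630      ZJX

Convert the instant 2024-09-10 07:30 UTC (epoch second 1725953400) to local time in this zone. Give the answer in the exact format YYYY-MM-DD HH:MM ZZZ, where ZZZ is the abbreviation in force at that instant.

2024-09-10 18:00 ZJX

Query: 2024-09-10 07:30 UTC
Rule 1/3 (ZJX, +10:30): 2024-01-13 06:08 UTC ≤ query < 2024-09-10 09:51 UTC
7·60 + 30 + 630 = 1080 min
1080 = 0·1440 + 1080; 1080 = 18·60 + 0 → 18:00, same day
→ 2024-09-10 18:00 ZJX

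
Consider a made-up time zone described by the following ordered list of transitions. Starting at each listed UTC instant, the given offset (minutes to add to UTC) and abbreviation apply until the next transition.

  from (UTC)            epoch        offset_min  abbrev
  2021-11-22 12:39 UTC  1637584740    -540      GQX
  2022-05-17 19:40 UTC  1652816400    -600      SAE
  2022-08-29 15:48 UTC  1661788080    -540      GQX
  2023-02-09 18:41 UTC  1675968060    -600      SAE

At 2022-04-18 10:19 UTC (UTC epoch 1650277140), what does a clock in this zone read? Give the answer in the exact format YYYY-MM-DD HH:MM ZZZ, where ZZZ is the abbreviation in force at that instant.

Query: 2022-04-18 10:19 UTC
Rule 1/4 (GQX, -09:00): 2021-11-22 12:39 UTC ≤ query < 2022-05-17 19:40 UTC
10·60 + 19 - 540 = 79 min
79 = 0·1440 + 79; 79 = 1·60 + 19 → 01:19, same day
→ 2022-04-18 01:19 GQX

2022-04-18 01:19 GQX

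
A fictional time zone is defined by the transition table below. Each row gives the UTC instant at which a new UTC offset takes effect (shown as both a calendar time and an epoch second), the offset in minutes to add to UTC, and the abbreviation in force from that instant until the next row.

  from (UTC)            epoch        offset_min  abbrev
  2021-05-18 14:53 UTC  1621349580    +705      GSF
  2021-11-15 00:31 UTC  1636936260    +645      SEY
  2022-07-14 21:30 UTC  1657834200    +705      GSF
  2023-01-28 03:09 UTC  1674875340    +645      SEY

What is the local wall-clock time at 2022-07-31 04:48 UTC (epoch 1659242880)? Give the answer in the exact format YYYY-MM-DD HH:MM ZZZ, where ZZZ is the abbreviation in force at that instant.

Query: 2022-07-31 04:48 UTC
Rule 3/4 (GSF, +11:45): 2022-07-14 21:30 UTC ≤ query < 2023-01-28 03:09 UTC
4·60 + 48 + 705 = 993 min
993 = 0·1440 + 993; 993 = 16·60 + 33 → 16:33, same day
→ 2022-07-31 16:33 GSF

2022-07-31 16:33 GSF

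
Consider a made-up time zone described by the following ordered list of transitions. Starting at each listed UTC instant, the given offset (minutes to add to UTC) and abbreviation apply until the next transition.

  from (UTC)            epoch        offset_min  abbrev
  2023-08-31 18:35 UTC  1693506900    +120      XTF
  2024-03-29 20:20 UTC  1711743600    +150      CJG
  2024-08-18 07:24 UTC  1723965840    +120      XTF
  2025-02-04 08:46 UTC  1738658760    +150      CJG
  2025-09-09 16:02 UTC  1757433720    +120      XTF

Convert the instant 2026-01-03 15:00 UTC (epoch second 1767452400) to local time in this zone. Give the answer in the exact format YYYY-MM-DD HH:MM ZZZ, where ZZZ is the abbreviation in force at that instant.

Query: 2026-01-03 15:00 UTC
Rule 5/5 (XTF, +02:00): 2025-09-09 16:02 UTC ≤ query < +∞
15·60 + 0 + 120 = 1020 min
1020 = 0·1440 + 1020; 1020 = 17·60 + 0 → 17:00, same day
→ 2026-01-03 17:00 XTF

2026-01-03 17:00 XTF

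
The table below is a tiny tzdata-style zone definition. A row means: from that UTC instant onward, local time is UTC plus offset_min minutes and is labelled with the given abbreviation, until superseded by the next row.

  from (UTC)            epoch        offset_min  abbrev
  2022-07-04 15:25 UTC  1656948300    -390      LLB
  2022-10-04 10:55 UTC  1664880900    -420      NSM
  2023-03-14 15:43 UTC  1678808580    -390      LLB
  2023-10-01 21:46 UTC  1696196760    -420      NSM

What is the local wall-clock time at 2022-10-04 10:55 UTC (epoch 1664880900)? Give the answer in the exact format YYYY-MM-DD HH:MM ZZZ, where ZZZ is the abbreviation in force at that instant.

Query: 2022-10-04 10:55 UTC
Rule 2/4 (NSM, -07:00): 2022-10-04 10:55 UTC ≤ query < 2023-03-14 15:43 UTC
10·60 + 55 - 420 = 235 min
235 = 0·1440 + 235; 235 = 3·60 + 55 → 03:55, same day
→ 2022-10-04 03:55 NSM

2022-10-04 03:55 NSM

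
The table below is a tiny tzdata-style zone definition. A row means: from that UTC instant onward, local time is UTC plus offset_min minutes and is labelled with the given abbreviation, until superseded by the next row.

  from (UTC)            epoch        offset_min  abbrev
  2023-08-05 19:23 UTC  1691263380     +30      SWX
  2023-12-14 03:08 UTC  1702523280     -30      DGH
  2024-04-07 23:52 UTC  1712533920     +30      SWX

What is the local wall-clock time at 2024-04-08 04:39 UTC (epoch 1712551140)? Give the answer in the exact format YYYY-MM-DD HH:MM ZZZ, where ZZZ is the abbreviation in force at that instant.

Query: 2024-04-08 04:39 UTC
Rule 3/3 (SWX, +00:30): 2024-04-07 23:52 UTC ≤ query < +∞
4·60 + 39 + 30 = 309 min
309 = 0·1440 + 309; 309 = 5·60 + 9 → 05:09, same day
→ 2024-04-08 05:09 SWX

2024-04-08 05:09 SWX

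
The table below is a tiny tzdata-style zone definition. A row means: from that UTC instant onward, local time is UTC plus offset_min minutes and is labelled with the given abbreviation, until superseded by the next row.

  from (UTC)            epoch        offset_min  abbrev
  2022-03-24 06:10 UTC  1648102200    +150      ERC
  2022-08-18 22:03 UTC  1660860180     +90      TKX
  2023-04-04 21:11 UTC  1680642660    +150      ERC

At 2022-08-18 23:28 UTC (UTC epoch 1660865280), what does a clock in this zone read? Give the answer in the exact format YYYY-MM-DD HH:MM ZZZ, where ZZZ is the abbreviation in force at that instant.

2022-08-19 00:58 TKX

Query: 2022-08-18 23:28 UTC
Rule 2/3 (TKX, +01:30): 2022-08-18 22:03 UTC ≤ query < 2023-04-04 21:11 UTC
23·60 + 28 + 90 = 1498 min
1498 = 1·1440 + 58; 58 = 0·60 + 58 → 00:58, 2022-08-18 + 1 day = 2022-08-19
→ 2022-08-19 00:58 TKX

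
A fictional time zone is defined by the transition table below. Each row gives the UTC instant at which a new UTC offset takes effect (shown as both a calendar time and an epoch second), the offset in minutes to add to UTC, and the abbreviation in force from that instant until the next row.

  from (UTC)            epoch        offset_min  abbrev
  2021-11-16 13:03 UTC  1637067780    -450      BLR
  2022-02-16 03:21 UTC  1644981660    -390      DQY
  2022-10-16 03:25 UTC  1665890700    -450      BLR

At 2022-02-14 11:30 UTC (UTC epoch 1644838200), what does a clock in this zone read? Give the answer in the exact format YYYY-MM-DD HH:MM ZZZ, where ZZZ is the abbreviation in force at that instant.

Query: 2022-02-14 11:30 UTC
Rule 1/3 (BLR, -07:30): 2021-11-16 13:03 UTC ≤ query < 2022-02-16 03:21 UTC
11·60 + 30 - 450 = 240 min
240 = 0·1440 + 240; 240 = 4·60 + 0 → 04:00, same day
→ 2022-02-14 04:00 BLR

2022-02-14 04:00 BLR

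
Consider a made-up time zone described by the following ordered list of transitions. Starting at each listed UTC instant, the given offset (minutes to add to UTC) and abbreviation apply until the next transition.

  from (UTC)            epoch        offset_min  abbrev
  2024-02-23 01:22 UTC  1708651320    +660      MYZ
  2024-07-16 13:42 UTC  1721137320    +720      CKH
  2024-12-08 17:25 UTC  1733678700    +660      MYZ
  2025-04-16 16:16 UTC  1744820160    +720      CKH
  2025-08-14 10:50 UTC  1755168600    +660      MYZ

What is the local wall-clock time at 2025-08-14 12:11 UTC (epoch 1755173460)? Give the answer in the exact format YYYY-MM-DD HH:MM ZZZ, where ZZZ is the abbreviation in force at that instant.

Query: 2025-08-14 12:11 UTC
Rule 5/5 (MYZ, +11:00): 2025-08-14 10:50 UTC ≤ query < +∞
12·60 + 11 + 660 = 1391 min
1391 = 0·1440 + 1391; 1391 = 23·60 + 11 → 23:11, same day
→ 2025-08-14 23:11 MYZ

2025-08-14 23:11 MYZ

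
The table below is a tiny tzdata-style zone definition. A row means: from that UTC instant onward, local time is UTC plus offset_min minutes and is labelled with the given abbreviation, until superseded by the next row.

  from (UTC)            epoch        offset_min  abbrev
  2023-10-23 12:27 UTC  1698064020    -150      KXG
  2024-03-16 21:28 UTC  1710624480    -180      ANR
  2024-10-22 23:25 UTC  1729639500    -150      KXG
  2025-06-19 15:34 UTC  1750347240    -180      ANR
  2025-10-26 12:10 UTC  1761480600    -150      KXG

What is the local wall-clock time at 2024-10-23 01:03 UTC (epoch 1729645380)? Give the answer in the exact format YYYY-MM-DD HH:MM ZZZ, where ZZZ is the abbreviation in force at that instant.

Query: 2024-10-23 01:03 UTC
Rule 3/5 (KXG, -02:30): 2024-10-22 23:25 UTC ≤ query < 2025-06-19 15:34 UTC
1·60 + 3 - 150 = -87 min
-87 = -1·1440 + 1353; 1353 = 22·60 + 33 → 22:33, 2024-10-23 - 1 day = 2024-10-22
→ 2024-10-22 22:33 KXG

2024-10-22 22:33 KXG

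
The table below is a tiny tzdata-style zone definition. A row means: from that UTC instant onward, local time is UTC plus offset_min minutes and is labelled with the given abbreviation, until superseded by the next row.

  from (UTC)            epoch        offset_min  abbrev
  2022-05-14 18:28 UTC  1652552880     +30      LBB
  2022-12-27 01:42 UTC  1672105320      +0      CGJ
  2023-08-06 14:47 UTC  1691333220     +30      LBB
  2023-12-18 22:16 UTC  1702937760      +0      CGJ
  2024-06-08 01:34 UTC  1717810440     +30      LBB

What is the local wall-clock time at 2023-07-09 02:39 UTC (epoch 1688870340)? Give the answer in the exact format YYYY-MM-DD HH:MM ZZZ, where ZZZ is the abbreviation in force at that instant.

Query: 2023-07-09 02:39 UTC
Rule 2/5 (CGJ, +00:00): 2022-12-27 01:42 UTC ≤ query < 2023-08-06 14:47 UTC
2·60 + 39 + 0 = 159 min
159 = 0·1440 + 159; 159 = 2·60 + 39 → 02:39, same day
→ 2023-07-09 02:39 CGJ

2023-07-09 02:39 CGJ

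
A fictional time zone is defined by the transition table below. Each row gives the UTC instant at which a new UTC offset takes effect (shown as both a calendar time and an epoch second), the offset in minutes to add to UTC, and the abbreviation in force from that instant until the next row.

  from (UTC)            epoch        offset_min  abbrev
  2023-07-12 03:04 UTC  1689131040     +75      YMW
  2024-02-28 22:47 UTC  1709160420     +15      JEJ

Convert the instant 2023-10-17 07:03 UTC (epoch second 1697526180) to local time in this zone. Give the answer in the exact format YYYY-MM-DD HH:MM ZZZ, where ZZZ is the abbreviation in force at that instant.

Query: 2023-10-17 07:03 UTC
Rule 1/2 (YMW, +01:15): 2023-07-12 03:04 UTC ≤ query < 2024-02-28 22:47 UTC
7·60 + 3 + 75 = 498 min
498 = 0·1440 + 498; 498 = 8·60 + 18 → 08:18, same day
→ 2023-10-17 08:18 YMW

2023-10-17 08:18 YMW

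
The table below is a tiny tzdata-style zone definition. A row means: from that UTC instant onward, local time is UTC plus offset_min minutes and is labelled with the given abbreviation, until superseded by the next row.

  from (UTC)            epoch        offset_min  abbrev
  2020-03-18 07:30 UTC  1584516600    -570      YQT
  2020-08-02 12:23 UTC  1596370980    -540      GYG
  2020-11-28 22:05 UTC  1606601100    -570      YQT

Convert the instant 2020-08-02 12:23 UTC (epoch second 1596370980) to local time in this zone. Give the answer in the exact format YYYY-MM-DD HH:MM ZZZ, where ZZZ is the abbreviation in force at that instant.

Query: 2020-08-02 12:23 UTC
Rule 2/3 (GYG, -09:00): 2020-08-02 12:23 UTC ≤ query < 2020-11-28 22:05 UTC
12·60 + 23 - 540 = 203 min
203 = 0·1440 + 203; 203 = 3·60 + 23 → 03:23, same day
→ 2020-08-02 03:23 GYG

2020-08-02 03:23 GYG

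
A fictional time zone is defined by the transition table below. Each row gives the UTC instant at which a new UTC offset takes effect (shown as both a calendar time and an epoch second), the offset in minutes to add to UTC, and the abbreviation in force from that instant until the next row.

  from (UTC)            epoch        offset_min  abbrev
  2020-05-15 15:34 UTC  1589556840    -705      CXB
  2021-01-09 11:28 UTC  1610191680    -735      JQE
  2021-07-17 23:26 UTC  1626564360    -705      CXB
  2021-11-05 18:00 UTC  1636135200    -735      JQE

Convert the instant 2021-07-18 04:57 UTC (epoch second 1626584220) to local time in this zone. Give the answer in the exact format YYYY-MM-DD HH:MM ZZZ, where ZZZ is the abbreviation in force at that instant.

Query: 2021-07-18 04:57 UTC
Rule 3/4 (CXB, -11:45): 2021-07-17 23:26 UTC ≤ query < 2021-11-05 18:00 UTC
4·60 + 57 - 705 = -408 min
-408 = -1·1440 + 1032; 1032 = 17·60 + 12 → 17:12, 2021-07-18 - 1 day = 2021-07-17
→ 2021-07-17 17:12 CXB

2021-07-17 17:12 CXB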